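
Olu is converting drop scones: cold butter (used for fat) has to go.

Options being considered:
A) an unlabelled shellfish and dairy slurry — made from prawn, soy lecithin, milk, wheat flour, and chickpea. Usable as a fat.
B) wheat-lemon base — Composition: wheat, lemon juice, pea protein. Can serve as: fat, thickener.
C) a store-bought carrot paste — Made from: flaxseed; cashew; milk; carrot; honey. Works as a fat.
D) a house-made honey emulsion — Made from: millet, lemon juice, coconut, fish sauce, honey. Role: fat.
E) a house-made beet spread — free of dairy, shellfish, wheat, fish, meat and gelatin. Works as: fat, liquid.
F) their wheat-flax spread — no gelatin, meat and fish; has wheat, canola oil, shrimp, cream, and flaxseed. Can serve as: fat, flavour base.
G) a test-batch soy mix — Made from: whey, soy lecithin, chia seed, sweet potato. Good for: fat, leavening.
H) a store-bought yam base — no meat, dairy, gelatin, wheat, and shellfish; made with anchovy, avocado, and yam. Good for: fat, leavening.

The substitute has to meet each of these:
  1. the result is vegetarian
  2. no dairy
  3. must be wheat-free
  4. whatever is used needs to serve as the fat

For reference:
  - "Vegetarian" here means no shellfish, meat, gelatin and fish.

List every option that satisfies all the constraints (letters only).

E

A: has prawn, so not vegetarian; has wheat flour, so not wheat-free (and 1 more) — out
B: has wheat, so not wheat-free — no
C: has milk, so not dairy-free — no
D: has fish sauce, so not vegetarian — reject
E: vegetarian, no dairy — OK
F: has shrimp, so not vegetarian; has wheat, so not wheat-free (and 1 more) — out
G: has whey, so not dairy-free — no
H: has anchovy, so not vegetarian — out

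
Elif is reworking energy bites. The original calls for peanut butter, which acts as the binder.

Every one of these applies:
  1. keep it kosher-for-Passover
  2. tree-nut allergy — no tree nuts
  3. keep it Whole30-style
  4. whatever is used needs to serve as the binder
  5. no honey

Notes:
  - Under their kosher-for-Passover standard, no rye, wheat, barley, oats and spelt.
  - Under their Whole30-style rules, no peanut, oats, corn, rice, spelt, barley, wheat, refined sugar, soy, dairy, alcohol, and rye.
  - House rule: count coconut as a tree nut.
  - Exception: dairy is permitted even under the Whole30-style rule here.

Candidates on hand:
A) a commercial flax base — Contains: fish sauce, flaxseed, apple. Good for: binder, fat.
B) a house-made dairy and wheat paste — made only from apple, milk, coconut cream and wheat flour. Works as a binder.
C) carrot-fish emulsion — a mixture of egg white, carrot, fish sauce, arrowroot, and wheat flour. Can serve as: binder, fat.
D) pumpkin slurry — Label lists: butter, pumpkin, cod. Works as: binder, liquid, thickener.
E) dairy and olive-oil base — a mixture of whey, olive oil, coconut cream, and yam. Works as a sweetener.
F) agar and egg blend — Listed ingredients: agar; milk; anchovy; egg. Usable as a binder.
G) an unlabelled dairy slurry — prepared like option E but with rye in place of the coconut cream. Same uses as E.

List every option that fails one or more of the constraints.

B, C, E, G

A: only fish sauce, apple and flaxseed; none excluded — valid
B: has wheat flour, so not kosher-for-Passover; has wheat flour, so not Whole30-style (and 1 more) — reject
C: has wheat flour, so not kosher-for-Passover; has wheat flour, so not Whole30-style — out
D: dairy is permitted under the Whole30-style carve-out; nothing else excluded — OK
E: not usable as a binder; has coconut cream, so not tree-nut-free — reject
F: dairy is permitted under the Whole30-style carve-out; nothing else excluded — OK
G: not usable as a binder; has rye, so not kosher-for-Passover (and 1 more) — reject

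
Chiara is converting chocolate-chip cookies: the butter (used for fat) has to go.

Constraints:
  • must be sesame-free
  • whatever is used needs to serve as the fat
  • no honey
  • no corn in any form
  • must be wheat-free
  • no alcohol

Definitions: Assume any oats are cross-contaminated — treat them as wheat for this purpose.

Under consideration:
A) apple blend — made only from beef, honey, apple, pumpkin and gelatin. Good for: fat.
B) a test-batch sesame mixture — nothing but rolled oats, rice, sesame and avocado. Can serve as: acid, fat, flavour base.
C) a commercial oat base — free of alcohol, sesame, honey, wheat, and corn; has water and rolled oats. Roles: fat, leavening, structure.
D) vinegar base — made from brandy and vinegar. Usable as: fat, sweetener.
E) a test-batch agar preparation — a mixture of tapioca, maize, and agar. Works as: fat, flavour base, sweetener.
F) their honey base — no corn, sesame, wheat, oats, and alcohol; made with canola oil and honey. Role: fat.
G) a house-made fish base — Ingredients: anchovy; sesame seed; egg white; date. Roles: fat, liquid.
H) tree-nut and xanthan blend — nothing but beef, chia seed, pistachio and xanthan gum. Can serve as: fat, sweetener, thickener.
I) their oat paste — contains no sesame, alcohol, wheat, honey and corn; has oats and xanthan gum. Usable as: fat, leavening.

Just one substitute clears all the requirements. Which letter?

H

A: has honey, so not honey-free — no
B: has sesame, so not sesame-free; has rolled oats, so not wheat-free — out
C: has rolled oats, so not wheat-free — out
D: has brandy, so not alcohol-free — out
E: has maize, so not corn-free — no
F: has honey, so not honey-free — reject
G: has sesame seed, so not sesame-free — out
H: nothing on the exclusion list — OK
I: has oats, so not wheat-free — reject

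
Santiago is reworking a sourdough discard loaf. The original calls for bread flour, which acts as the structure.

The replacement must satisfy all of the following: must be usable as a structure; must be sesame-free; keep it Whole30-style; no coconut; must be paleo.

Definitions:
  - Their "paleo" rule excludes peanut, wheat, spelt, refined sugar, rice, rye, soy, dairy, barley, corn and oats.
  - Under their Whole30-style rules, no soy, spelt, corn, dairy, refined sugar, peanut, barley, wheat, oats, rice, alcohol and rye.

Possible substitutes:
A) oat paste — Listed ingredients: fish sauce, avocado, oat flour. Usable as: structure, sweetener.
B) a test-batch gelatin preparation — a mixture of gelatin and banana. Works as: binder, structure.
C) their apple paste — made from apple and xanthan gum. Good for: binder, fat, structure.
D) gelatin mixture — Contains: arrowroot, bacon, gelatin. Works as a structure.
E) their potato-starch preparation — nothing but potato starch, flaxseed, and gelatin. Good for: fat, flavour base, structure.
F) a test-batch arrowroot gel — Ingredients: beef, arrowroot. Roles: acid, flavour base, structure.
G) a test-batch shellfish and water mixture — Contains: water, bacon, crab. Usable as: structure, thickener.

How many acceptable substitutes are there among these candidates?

A: has oat flour, so not paleo; has oat flour, so not Whole30-style — out
B: only gelatin and banana; none excluded — OK
C: nothing on the exclusion list — valid
D: nothing on the exclusion list — valid
E: paleo, Whole30-style — OK
F: works as a structure, no sesame, paleo — OK
G: works as a structure, paleo, no sesame — valid

6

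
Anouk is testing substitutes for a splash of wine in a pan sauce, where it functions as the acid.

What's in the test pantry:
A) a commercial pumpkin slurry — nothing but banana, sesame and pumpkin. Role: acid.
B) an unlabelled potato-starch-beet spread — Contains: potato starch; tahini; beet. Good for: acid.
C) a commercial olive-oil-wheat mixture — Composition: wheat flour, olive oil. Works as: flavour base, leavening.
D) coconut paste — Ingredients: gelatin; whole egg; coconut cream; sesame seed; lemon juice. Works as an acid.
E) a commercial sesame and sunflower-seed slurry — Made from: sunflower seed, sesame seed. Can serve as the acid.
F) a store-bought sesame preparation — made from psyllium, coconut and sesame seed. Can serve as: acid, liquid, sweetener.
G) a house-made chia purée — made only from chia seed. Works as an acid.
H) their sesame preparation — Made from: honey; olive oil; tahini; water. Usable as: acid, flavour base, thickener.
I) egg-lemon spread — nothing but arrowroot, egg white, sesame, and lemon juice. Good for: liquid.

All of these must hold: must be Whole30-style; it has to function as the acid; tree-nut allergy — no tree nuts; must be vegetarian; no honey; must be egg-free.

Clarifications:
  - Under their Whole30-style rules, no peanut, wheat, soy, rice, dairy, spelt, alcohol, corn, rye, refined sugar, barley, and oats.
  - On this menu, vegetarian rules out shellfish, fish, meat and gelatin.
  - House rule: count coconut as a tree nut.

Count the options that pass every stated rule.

A: nothing on the exclusion list — keep
B: works as an acid, tree-nut-free, no honey — valid
C: not usable as an acid; has wheat flour, so not Whole30-style — no
D: has gelatin, so not vegetarian; has coconut cream, so not tree-nut-free (and 1 more) — out
E: nothing on the exclusion list — keep
F: has coconut, so not tree-nut-free — out
G: works as an acid, Whole30-style, no honey — OK
H: has honey, so not honey-free — out
I: not usable as an acid; has egg white, so not egg-free — no

4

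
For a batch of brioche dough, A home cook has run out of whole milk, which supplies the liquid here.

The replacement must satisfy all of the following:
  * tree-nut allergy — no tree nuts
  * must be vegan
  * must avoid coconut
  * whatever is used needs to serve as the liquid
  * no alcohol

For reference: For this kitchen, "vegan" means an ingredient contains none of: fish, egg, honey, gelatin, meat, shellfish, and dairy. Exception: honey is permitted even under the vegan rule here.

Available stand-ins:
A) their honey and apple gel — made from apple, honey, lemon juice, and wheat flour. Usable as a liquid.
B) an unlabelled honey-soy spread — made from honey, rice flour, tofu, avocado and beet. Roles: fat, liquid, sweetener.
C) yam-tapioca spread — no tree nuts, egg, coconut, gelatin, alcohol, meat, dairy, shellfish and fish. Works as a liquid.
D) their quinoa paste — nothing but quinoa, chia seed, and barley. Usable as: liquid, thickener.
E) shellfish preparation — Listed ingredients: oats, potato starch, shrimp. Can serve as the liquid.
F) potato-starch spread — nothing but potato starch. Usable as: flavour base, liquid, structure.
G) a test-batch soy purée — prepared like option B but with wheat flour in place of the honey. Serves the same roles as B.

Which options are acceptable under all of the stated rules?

A: honey is permitted under the vegan carve-out; nothing else excluded — valid
B: honey is permitted under the vegan carve-out; nothing else excluded — valid
C: all constraints satisfied — valid
D: all constraints satisfied — keep
E: has shrimp, so not vegan — no
F: every rule checks out — OK
G: rice flour and tofu etc. — none of it excluded — OK

A, B, C, D, F, G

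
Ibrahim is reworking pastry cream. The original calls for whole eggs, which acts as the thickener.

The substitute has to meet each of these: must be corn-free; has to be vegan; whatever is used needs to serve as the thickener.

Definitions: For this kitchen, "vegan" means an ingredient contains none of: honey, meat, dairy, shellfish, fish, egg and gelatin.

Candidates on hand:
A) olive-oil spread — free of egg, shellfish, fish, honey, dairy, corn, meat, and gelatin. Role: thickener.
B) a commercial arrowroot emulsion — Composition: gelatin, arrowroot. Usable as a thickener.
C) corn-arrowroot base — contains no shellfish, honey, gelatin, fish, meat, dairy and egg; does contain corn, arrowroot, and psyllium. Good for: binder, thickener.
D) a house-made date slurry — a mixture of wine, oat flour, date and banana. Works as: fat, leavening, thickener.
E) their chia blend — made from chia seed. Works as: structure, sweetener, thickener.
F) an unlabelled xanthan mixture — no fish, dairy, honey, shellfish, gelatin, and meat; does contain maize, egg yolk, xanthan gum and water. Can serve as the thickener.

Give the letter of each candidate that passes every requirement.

A, D, E

A: works as a thickener, no corn, vegan — OK
B: has gelatin, so not vegan — no
C: has corn, so not corn-free — reject
D: works as a thickener, vegan, no corn — keep
E: no corn, vegan — keep
F: has egg yolk, so not vegan; has maize, so not corn-free — out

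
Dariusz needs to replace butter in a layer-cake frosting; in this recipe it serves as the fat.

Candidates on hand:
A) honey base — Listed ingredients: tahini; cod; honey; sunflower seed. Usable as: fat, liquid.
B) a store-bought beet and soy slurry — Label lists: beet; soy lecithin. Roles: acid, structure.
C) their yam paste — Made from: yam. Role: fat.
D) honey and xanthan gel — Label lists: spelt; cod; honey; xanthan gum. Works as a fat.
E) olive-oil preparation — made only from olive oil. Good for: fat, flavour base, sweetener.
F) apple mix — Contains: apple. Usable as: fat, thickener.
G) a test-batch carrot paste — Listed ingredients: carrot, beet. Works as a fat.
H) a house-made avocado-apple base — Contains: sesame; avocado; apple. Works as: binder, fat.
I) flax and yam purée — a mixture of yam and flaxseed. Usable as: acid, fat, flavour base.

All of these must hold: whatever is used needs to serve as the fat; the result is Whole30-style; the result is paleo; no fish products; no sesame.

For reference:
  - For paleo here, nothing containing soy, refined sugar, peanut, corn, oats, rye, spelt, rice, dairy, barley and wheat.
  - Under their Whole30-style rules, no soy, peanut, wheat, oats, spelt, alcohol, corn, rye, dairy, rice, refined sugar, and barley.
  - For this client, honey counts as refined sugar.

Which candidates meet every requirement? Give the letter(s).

C, E, F, G, I

A: has honey, so not paleo; has honey, so not Whole30-style (and 2 more) — out
B: not usable as a fat; has soy lecithin, so not paleo (and 1 more) — no
C: every rule checks out — OK
D: has honey, so not paleo; has honey, so not Whole30-style (and 1 more) — out
E: only olive oil; none excluded — OK
F: only apple; none excluded — valid
G: only beet and carrot; none excluded — OK
H: has sesame, so not sesame-free — out
I: no sesame, no fish — valid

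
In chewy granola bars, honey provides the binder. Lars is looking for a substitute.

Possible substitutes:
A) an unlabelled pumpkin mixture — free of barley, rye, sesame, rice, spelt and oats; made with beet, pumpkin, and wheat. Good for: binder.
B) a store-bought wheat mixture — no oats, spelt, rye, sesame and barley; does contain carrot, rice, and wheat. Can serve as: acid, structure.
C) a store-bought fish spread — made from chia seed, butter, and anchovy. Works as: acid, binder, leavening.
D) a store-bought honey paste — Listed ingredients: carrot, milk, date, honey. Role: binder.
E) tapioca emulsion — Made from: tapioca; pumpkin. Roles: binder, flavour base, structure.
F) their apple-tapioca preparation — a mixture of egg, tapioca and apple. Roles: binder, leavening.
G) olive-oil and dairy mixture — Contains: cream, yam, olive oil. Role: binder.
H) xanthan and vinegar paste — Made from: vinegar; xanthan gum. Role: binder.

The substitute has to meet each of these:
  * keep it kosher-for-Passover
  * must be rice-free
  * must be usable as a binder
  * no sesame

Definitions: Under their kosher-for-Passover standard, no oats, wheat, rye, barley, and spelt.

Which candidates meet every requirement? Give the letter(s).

C, D, E, F, G, H

A: has wheat, so not kosher-for-Passover — out
B: not usable as a binder; has wheat, so not kosher-for-Passover (and 1 more) — reject
C: works as a binder, no sesame, no rice — keep
D: all constraints satisfied — OK
E: only tapioca and pumpkin; none excluded — valid
F: no sesame, kosher-for-Passover — keep
G: only cream, yam, and olive oil; none excluded — OK
H: works as a binder, kosher-for-Passover, no rice — OK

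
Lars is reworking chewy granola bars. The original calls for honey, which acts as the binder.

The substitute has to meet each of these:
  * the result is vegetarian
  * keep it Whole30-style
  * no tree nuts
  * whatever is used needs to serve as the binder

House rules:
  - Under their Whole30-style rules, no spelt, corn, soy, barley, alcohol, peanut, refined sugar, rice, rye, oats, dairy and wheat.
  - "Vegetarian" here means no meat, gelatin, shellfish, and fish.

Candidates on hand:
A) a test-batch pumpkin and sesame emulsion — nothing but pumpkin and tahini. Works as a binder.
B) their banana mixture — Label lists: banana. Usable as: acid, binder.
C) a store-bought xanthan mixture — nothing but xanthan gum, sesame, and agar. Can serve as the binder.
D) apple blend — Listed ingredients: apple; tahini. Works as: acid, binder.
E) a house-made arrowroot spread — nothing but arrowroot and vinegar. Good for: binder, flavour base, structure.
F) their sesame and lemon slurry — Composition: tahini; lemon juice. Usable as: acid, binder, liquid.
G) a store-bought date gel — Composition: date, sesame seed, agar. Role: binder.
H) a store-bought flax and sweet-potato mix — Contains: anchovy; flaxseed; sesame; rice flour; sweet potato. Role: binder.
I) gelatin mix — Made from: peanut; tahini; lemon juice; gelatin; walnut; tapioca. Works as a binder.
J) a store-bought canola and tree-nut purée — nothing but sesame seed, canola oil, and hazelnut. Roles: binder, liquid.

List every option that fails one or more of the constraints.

A: every rule checks out — OK
B: Whole30-style, no tree nuts — keep
C: every rule checks out — OK
D: works as a binder, no tree nuts, Whole30-style — valid
E: only vinegar and arrowroot; none excluded — OK
F: only tahini and lemon juice; none excluded — OK
G: all constraints satisfied — OK
H: has rice flour, so not Whole30-style; has anchovy, so not vegetarian — out
I: has peanut, so not Whole30-style; has gelatin, so not vegetarian (and 1 more) — no
J: has hazelnut, so not tree-nut-free — reject

H, I, J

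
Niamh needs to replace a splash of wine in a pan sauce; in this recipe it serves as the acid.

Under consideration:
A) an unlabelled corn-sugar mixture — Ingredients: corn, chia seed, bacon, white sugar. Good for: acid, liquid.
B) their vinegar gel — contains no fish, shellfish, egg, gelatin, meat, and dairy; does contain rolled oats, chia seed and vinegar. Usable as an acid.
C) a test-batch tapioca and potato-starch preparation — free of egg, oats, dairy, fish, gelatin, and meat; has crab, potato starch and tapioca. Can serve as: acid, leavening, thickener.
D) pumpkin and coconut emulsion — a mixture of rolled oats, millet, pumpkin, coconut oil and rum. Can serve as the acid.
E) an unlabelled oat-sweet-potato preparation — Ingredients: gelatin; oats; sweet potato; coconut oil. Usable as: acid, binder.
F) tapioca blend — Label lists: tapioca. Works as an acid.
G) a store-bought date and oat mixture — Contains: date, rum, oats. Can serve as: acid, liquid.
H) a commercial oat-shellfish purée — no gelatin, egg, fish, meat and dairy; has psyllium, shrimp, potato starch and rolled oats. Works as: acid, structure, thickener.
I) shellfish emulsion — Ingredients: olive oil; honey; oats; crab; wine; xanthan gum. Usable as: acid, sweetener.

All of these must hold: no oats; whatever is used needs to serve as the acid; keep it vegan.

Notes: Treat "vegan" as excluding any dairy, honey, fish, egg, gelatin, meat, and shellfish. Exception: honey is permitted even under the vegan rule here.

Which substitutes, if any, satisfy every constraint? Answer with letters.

A: has bacon, so not vegan — reject
B: has rolled oats, so not oat-free — no
C: has crab, so not vegan — reject
D: has rolled oats, so not oat-free — no
E: has gelatin, so not vegan; has oats, so not oat-free — reject
F: nothing on the exclusion list — valid
G: has oats, so not oat-free — out
H: has shrimp, so not vegan; has rolled oats, so not oat-free — reject
I: has crab, so not vegan; has oats, so not oat-free — out

F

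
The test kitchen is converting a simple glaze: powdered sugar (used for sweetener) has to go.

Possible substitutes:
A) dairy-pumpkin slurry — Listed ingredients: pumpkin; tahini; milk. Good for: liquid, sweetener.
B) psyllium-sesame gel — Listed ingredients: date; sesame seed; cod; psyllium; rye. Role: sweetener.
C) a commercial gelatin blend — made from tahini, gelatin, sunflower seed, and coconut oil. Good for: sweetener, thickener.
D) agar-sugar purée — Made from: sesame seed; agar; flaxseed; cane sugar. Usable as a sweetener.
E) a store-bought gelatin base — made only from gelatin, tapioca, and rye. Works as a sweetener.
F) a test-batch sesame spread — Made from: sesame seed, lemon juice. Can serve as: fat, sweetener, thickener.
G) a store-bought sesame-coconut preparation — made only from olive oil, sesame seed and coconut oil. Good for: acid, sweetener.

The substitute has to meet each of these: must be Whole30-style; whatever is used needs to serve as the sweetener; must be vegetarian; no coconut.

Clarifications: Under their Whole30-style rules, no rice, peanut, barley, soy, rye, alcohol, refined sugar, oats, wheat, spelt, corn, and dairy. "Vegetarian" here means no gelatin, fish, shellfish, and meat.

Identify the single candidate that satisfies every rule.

A: has milk, so not Whole30-style — no
B: has rye, so not Whole30-style; has cod, so not vegetarian — out
C: has gelatin, so not vegetarian; has coconut oil, so not coconut-free — out
D: has cane sugar, so not Whole30-style — out
E: has rye, so not Whole30-style; has gelatin, so not vegetarian — out
F: every rule checks out — OK
G: has coconut oil, so not coconut-free — no

F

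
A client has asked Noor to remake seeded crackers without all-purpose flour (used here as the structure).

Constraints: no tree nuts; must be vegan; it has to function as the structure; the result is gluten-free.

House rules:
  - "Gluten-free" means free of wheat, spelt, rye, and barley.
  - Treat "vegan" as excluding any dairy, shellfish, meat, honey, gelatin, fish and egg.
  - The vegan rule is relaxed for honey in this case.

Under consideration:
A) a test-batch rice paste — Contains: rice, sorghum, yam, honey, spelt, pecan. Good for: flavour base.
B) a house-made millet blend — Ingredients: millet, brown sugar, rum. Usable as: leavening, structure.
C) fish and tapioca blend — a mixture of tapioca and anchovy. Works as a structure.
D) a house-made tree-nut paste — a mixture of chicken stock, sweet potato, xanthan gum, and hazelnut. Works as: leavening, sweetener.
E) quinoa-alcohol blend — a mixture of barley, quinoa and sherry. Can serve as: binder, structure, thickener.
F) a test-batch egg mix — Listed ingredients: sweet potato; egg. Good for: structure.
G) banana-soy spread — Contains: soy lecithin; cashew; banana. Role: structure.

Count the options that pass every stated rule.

1

A: not usable as a structure; has spelt, so not gluten-free (and 1 more) — no
B: nothing on the exclusion list — keep
C: has anchovy, so not vegan — out
D: not usable as a structure; has chicken stock, so not vegan (and 1 more) — out
E: has barley, so not gluten-free — reject
F: has egg, so not vegan — out
G: has cashew, so not tree-nut-free — reject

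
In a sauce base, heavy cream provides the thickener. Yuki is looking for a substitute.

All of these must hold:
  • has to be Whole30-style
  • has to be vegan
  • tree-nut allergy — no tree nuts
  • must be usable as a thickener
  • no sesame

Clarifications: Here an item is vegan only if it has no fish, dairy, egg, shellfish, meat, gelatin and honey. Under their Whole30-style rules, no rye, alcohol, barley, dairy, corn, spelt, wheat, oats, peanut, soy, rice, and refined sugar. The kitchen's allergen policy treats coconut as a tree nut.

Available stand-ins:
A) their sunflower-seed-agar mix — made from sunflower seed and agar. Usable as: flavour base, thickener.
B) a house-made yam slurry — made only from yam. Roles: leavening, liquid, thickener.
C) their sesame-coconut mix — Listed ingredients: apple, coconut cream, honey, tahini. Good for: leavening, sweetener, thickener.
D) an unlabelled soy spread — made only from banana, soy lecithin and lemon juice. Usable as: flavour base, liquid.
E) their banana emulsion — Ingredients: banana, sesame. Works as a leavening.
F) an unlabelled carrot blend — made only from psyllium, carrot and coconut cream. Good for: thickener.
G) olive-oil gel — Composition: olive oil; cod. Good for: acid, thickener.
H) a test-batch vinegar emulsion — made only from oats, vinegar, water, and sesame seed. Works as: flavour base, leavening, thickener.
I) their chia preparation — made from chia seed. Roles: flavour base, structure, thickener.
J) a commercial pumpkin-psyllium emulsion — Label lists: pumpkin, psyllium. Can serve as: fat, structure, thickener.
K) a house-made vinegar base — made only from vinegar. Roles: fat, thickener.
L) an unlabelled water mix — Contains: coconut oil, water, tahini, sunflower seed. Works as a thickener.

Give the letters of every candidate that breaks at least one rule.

C, D, E, F, G, H, L

A: no sesame, Whole30-style — OK
B: nothing on the exclusion list — OK
C: has honey, so not vegan; has tahini, so not sesame-free (and 1 more) — reject
D: not usable as a thickener; has soy lecithin, so not Whole30-style — out
E: not usable as a thickener; has sesame, so not sesame-free — reject
F: has coconut cream, so not tree-nut-free — out
G: has cod, so not vegan — out
H: has oats, so not Whole30-style; has sesame seed, so not sesame-free — no
I: works as a thickener, Whole30-style, vegan — valid
J: works as a thickener, no sesame, Whole30-style — valid
K: only vinegar; none excluded — valid
L: has tahini, so not sesame-free; has coconut oil, so not tree-nut-free — out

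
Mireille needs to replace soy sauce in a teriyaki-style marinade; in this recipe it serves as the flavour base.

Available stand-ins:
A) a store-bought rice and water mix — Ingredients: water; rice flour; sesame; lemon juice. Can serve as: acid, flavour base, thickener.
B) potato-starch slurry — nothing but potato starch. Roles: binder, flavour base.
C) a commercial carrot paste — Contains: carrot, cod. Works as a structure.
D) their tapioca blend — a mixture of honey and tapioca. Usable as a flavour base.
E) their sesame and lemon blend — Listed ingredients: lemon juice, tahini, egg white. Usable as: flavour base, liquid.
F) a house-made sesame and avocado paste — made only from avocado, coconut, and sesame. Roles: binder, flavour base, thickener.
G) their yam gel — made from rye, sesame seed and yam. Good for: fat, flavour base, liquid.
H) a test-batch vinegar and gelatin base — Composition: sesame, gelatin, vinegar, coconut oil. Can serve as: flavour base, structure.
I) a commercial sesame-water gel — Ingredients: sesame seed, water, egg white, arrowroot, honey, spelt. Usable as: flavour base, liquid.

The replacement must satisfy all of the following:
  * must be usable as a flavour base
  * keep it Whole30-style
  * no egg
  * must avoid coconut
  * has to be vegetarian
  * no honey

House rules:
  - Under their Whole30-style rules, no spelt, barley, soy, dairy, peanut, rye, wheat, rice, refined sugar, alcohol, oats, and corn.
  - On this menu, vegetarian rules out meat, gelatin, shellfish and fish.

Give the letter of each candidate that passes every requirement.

B

A: has rice flour, so not Whole30-style — reject
B: no coconut, no egg — valid
C: not usable as a flavour base; has cod, so not vegetarian — reject
D: has honey, so not honey-free — out
E: has egg white, so not egg-free — no
F: has coconut, so not coconut-free — out
G: has rye, so not Whole30-style — reject
H: has gelatin, so not vegetarian; has coconut oil, so not coconut-free — reject
I: has spelt, so not Whole30-style; has honey, so not honey-free (and 1 more) — reject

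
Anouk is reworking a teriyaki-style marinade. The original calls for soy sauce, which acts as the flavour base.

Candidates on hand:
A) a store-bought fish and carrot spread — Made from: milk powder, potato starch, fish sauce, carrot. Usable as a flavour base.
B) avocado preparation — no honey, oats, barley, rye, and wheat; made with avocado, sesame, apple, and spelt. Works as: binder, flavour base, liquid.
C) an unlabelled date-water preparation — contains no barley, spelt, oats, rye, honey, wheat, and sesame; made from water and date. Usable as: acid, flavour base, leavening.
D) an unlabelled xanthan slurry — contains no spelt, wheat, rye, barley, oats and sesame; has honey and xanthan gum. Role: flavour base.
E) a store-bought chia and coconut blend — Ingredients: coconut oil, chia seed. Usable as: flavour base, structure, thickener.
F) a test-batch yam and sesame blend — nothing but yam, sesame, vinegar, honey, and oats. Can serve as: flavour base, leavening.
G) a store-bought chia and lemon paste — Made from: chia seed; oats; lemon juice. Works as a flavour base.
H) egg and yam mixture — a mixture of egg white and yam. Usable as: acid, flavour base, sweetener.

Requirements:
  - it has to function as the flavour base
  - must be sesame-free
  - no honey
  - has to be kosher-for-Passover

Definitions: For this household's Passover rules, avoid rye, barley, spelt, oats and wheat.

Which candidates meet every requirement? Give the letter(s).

A: all constraints satisfied — OK
B: has spelt, so not kosher-for-Passover; has sesame, so not sesame-free — reject
C: kosher-for-Passover, no honey — valid
D: has honey, so not honey-free — reject
E: only coconut oil and chia seed; none excluded — valid
F: has oats, so not kosher-for-Passover; has honey, so not honey-free (and 1 more) — reject
G: has oats, so not kosher-for-Passover — reject
H: nothing on the exclusion list — OK

A, C, E, H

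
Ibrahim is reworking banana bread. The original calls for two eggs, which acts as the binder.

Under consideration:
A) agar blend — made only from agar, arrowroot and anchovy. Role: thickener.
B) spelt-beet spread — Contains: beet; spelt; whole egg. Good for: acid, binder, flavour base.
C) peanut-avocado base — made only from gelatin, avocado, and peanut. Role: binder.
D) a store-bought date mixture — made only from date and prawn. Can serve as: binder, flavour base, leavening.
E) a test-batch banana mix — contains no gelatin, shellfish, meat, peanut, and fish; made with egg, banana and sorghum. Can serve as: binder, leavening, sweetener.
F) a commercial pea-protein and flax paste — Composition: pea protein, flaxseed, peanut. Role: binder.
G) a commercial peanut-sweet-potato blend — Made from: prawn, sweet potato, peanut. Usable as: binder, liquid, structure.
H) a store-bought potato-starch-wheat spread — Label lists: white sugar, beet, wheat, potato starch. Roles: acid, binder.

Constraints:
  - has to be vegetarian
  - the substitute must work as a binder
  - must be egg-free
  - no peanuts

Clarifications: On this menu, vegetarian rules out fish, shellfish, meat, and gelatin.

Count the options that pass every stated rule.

A: not usable as a binder; has anchovy, so not vegetarian — reject
B: has whole egg, so not egg-free — reject
C: has gelatin, so not vegetarian; has peanut, so not peanut-free — out
D: has prawn, so not vegetarian — no
E: has egg, so not egg-free — no
F: has peanut, so not peanut-free — no
G: has prawn, so not vegetarian; has peanut, so not peanut-free — no
H: no peanut, vegetarian — valid

1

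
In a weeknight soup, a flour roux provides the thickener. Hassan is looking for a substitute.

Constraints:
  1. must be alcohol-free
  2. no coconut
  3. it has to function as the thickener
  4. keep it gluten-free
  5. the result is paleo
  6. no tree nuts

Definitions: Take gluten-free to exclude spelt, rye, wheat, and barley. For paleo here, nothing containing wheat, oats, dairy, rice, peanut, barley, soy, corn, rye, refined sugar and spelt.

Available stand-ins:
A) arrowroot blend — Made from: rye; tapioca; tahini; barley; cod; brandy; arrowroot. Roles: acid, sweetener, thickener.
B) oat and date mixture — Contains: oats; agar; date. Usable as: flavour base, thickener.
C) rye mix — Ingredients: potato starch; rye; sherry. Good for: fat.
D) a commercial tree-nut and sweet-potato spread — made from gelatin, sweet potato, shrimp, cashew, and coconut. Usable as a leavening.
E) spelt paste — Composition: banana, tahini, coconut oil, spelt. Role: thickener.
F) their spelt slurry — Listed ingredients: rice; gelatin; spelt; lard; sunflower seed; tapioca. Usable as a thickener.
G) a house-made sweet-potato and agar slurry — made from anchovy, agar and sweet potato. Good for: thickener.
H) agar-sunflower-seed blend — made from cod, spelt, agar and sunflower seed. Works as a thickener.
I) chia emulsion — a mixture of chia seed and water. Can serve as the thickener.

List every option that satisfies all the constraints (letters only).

A: has barley, so not gluten-free; has barley, so not paleo (and 1 more) — no
B: has oats, so not paleo — out
C: not usable as a thickener; has rye, so not gluten-free (and 2 more) — no
D: not usable as a thickener; has cashew, so not tree-nut-free (and 1 more) — reject
E: has spelt, so not gluten-free; has spelt, so not paleo (and 1 more) — out
F: has spelt, so not gluten-free; has rice, so not paleo — no
G: only anchovy, sweet potato and agar; none excluded — keep
H: has spelt, so not gluten-free; has spelt, so not paleo — no
I: works as a thickener, gluten-free, paleo — valid

G, I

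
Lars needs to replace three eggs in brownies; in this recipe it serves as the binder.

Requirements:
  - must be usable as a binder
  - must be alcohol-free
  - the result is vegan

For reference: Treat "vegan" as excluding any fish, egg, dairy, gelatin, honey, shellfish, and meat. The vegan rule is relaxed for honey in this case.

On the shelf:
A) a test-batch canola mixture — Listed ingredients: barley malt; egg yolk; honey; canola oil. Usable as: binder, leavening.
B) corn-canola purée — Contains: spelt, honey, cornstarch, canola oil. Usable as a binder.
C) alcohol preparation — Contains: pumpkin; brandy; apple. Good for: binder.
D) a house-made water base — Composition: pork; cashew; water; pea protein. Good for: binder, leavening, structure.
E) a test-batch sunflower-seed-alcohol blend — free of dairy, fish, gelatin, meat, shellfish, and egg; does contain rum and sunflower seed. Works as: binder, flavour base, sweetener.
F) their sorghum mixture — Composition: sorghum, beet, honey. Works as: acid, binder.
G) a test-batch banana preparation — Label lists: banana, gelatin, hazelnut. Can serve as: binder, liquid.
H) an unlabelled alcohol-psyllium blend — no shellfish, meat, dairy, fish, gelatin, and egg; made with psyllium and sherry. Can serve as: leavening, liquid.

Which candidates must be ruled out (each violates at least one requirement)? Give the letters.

A, C, D, E, G, H

A: has egg yolk, so not vegan — no
B: honey is permitted under the vegan carve-out; nothing else excluded — keep
C: has brandy, so not alcohol-free — reject
D: has pork, so not vegan — out
E: has rum, so not alcohol-free — reject
F: honey is permitted under the vegan carve-out; nothing else excluded — OK
G: has gelatin, so not vegan — reject
H: not usable as a binder; has sherry, so not alcohol-free — no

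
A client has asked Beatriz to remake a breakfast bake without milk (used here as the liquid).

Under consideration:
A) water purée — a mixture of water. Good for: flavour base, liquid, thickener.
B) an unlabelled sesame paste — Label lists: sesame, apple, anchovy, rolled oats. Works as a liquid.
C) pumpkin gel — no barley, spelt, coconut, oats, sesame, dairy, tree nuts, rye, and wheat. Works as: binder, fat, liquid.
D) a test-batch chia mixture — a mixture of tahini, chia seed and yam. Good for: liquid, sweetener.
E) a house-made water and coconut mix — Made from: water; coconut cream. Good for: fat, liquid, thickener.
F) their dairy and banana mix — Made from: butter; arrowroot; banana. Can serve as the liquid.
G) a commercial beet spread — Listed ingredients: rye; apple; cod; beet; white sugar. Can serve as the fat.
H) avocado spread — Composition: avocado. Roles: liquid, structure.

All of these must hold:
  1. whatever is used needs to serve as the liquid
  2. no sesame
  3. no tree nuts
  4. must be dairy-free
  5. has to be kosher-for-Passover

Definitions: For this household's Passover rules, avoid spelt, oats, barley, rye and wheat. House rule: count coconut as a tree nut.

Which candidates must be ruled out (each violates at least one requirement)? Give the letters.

A: all constraints satisfied — OK
B: has rolled oats, so not kosher-for-Passover; has sesame, so not sesame-free — no
C: works as a liquid, no dairy, kosher-for-Passover — valid
D: has tahini, so not sesame-free — no
E: has coconut cream, so not tree-nut-free — out
F: has butter, so not dairy-free — reject
G: not usable as a liquid; has rye, so not kosher-for-Passover — reject
H: nothing on the exclusion list — keep

B, D, E, F, G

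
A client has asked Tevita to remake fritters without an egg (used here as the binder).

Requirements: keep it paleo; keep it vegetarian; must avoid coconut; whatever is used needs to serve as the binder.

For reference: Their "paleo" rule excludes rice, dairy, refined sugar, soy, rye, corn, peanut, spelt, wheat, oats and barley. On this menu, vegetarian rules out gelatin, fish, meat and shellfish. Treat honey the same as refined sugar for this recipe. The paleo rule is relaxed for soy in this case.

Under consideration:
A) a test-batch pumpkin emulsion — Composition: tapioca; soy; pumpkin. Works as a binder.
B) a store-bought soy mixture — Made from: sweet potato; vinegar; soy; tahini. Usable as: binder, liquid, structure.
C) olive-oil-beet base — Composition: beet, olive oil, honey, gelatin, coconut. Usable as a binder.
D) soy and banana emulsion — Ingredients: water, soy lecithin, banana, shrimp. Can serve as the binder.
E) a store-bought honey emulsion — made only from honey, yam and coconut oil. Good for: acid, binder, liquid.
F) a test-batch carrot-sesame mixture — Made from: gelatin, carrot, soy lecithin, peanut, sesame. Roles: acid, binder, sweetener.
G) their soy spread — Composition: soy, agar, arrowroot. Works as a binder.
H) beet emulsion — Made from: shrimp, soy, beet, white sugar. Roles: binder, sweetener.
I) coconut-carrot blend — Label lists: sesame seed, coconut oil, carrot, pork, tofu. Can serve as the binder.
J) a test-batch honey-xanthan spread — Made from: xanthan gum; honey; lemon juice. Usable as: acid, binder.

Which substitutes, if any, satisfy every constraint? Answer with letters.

A: soy is permitted under the paleo carve-out; nothing else excluded — keep
B: soy is permitted under the paleo carve-out; nothing else excluded — OK
C: has honey, so not paleo; has gelatin, so not vegetarian (and 1 more) — no
D: has shrimp, so not vegetarian — no
E: has honey, so not paleo; has coconut oil, so not coconut-free — reject
F: has peanut, so not paleo; has gelatin, so not vegetarian — out
G: soy is permitted under the paleo carve-out; nothing else excluded — keep
H: has white sugar, so not paleo; has shrimp, so not vegetarian — reject
I: has pork, so not vegetarian; has coconut oil, so not coconut-free — out
J: has honey, so not paleo — out

A, B, G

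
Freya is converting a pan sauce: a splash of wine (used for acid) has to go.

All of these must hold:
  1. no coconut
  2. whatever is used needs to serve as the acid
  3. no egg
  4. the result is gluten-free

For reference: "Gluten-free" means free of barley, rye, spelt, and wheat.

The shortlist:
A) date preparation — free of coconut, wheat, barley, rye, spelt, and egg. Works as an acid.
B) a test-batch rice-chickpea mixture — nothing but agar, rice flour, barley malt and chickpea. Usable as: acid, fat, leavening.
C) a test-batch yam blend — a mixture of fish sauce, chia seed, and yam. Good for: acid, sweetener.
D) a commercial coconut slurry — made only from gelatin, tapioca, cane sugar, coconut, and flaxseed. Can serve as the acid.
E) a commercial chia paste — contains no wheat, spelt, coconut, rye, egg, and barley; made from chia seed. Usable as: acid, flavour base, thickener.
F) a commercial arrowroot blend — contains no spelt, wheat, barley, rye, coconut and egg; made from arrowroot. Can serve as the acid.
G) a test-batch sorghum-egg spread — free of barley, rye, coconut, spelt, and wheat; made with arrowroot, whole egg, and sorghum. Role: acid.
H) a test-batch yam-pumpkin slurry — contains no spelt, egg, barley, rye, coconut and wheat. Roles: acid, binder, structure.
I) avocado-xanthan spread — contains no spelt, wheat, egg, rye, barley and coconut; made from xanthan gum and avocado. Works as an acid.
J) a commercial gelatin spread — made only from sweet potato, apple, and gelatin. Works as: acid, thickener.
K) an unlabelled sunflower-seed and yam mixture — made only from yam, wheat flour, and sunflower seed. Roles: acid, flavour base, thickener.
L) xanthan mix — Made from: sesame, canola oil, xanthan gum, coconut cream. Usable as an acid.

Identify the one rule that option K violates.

gluten-free

usable as an acid: satisfied
gluten-free: has wheat flour — fails
coconut-free: satisfied
egg-free: satisfied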